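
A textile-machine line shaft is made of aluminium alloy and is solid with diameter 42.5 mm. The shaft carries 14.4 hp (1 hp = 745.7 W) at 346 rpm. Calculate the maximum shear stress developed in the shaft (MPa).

ω = 2π·346/60 = 36.23 rad/s, so T = P/ω = 14.4×745.7 / 36.23 = 296.4 N·m.
J = πd⁴/32 = π(0.0425)⁴/32 = 3.203×10^-7 m⁴.
τ_max = T·r/J = 296.4 × 0.0213 / 3.203×10^-7 = 1.966×10^7 Pa.

19.7 MPa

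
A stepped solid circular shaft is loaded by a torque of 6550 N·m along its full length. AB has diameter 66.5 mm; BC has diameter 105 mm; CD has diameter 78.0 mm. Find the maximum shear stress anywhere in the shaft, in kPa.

Under the same torque, τ_max = 16T/(πd³) is largest where d is smallest — segment AB (d = 66.5 mm).
τ_max = 16·6550/(π·(0.0665)³) = 1.134×10^8 Pa.

113000 kPa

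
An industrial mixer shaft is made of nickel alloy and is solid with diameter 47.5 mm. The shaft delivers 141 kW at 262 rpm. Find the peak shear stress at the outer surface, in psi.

35400 psi

ω = 2π·262/60 = 27.44 rad/s, so T = P/ω = 141×10³ / 27.44 = 5139 N·m.
J = πd⁴/32 = π(0.0475)⁴/32 = 4.998×10^-7 m⁴.
τ_max = T·r/J = 5139 × 0.0238 / 4.998×10^-7 = 2.442×10^8 Pa.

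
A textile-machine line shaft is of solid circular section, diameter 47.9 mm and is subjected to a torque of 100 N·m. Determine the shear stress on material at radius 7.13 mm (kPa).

J = πd⁴/32 = π(0.0479)⁴/32 = 5.168×10^-7 m⁴.
Shear stress varies linearly with radius: τ = T·r/J = 100.0 × 0.00713 / 5.168×10^-7 = 1.380×10^6 Pa.

1380 kPa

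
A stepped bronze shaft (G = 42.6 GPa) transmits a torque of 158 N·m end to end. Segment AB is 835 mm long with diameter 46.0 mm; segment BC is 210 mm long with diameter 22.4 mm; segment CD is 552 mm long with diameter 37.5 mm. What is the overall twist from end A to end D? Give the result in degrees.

2.81°

J_AB = π(0.0460)⁴/32 = 4.40×10^-7 m⁴; J_BC = π(0.0224)⁴/32 = 2.47×10^-8 m⁴; J_CD = π(0.0375)⁴/32 = 1.94×10^-7 m⁴.
θ = (T/G)·Σ L_i/J_i = (158.0/42.6×10⁹)·(0.835/4.40×10^-7 + 0.210/2.47×10^-8 + 0.552/1.94×10^-7) = 0.04910 rad.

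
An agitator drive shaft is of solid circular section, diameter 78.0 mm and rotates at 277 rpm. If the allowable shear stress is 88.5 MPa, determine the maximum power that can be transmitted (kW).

J = πd⁴/32 = π(0.0780)⁴/32 = 3.634×10^-6 m⁴.
T_max = τ_allow·J/r = 8.85×10^7 × 3.634×10^-6 / 0.0390 = 8246 N·m.
ω = 2π·277/60 = 29.01 rad/s, so P_max = T_max·ω = 2.392×10^5 W.

239 kW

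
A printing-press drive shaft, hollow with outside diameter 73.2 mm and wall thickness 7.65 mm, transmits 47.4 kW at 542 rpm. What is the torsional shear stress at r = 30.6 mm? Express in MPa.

14.9 MPa

ω = 2π·542/60 = 56.76 rad/s, so T = P/ω = 47.4×10³ / 56.76 = 835.1 N·m.
J = π(d_o⁴ − d_i⁴)/32 = π(0.0732⁴ − 0.0579⁴)/32 = 1.715×10^-6 m⁴.
Shear stress varies linearly with radius: τ = T·r/J = 835.1 × 0.0306 / 1.715×10^-6 = 1.490×10^7 Pa.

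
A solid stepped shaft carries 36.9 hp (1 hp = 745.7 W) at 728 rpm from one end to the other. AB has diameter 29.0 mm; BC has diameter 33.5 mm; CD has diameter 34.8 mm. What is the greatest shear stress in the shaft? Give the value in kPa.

75400 kPa

ω = 2π·728/60 = 76.24 rad/s, so T = P/ω = 36.9×745.7 / 76.24 = 360.9 N·m.
Under the same torque, τ_max = 16T/(πd³) is largest where d is smallest — segment AB (d = 29.0 mm).
τ_max = 16·360.9/(π·(0.0290)³) = 7.537×10^7 Pa.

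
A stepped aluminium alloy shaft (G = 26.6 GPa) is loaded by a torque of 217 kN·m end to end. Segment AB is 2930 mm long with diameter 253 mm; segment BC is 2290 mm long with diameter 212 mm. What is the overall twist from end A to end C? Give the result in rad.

0.154 rad

J_AB = π(0.253)⁴/32 = 4.02×10^-4 m⁴; J_BC = π(0.212)⁴/32 = 1.98×10^-4 m⁴.
θ = (T/G)·Σ L_i/J_i = (217000/26.6×10⁹)·(2.93/4.02×10^-4 + 2.29/1.98×10^-4) = 0.1536 rad.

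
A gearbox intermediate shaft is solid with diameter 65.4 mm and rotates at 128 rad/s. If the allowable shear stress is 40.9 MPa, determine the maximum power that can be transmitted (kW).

288 kW

J = πd⁴/32 = π(0.0654)⁴/32 = 1.796×10^-6 m⁴.
T_max = τ_allow·J/r = 4.09×10^7 × 1.796×10^-6 / 0.0327 = 2246 N·m.
ω = 128 rad/s, so P_max = T_max·ω = 2.875×10^5 W.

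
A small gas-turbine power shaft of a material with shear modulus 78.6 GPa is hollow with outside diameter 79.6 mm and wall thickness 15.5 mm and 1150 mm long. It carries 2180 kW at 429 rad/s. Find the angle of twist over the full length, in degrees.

1.26°

ω = 429 rad/s, so T = P/ω = 2180×10³ / 429.0 = 5082 N·m.
J = π(d_o⁴ − d_i⁴)/32 = π(0.0796⁴ − 0.0486⁴)/32 = 3.394×10^-6 m⁴.
θ = T·L/(G·J) = 5082 × 1.15 / (78.6×10⁹ × 3.394×10^-6) = 0.02191 rad.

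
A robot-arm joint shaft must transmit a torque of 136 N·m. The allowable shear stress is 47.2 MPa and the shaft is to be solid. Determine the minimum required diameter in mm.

24.5 mm

For a solid shaft τ_max = 16T/(πd³), so d = (16T/(π τ_allow))^(1/3) = (16·136.0/(π·4.72×10^7))^(1/3) = 0.02448 m.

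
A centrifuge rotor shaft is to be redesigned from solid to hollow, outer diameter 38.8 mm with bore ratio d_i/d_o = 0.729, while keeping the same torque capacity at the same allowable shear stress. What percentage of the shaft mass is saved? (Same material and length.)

41.5 %

Equal τ_max and T ⇒ the solid shaft needs d_s³ = d_o³(1−k⁴), so d_s = 38.8·(1−0.729⁴)^(1/3) = 34.74 mm.
Area ratio A_h/A_s = d_o²(1−k²)/d_s² = (1−k²)/(1−k⁴)^(2/3) = 0.5846.
Mass saving = 1 − 0.5846 = 41.5 %.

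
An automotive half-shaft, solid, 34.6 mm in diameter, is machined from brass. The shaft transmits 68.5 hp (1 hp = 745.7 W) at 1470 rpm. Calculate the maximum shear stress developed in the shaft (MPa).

40.8 MPa

ω = 2π·1470/60 = 153.9 rad/s, so T = P/ω = 68.5×745.7 / 153.9 = 331.8 N·m.
J = πd⁴/32 = π(0.0346)⁴/32 = 1.407×10^-7 m⁴.
τ_max = T·r/J = 331.8 × 0.0173 / 1.407×10^-7 = 4.080×10^7 Pa.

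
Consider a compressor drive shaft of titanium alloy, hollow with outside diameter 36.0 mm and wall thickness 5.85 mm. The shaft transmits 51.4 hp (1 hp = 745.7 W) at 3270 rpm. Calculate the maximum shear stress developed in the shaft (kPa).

15400 kPa

ω = 2π·3270/60 = 342.4 rad/s, so T = P/ω = 51.4×745.7 / 342.4 = 111.9 N·m.
J = π(d_o⁴ − d_i⁴)/32 = π(0.0360⁴ − 0.0243⁴)/32 = 1.307×10^-7 m⁴.
τ_max = T·r/J = 111.9 × 0.0180 / 1.307×10^-7 = 1.542×10^7 Pa.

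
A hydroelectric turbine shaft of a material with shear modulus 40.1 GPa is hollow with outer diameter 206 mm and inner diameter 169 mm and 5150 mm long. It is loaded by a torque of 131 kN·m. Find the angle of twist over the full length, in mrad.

174 mrad

J = π(d_o⁴ − d_i⁴)/32 = π(0.206⁴ − 0.169⁴)/32 = 9.671×10^-5 m⁴.
θ = T·L/(G·J) = 131000 × 5.15 / (40.1×10⁹ × 9.671×10^-5) = 0.1740 rad.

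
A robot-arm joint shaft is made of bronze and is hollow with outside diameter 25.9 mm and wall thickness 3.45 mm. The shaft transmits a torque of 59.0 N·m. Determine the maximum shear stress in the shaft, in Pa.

2.43e7 Pa

J = π(d_o⁴ − d_i⁴)/32 = π(0.0259⁴ − 0.0190⁴)/32 = 3.138×10^-8 m⁴.
τ_max = T·r/J = 59.00 × 0.0129 / 3.138×10^-8 = 2.435×10^7 Pa.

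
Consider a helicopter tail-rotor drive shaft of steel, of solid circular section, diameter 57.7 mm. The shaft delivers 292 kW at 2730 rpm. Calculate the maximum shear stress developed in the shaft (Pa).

ω = 2π·2730/60 = 285.9 rad/s, so T = P/ω = 292×10³ / 285.9 = 1021 N·m.
J = πd⁴/32 = π(0.0577)⁴/32 = 1.088×10^-6 m⁴.
τ_max = T·r/J = 1021 × 0.0289 / 1.088×10^-6 = 2.708×10^7 Pa.

2.71e7 Pa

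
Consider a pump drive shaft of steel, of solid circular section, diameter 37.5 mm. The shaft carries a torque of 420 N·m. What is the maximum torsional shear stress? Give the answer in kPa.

40600 kPa

J = πd⁴/32 = π(0.0375)⁴/32 = 1.941×10^-7 m⁴.
τ_max = T·r/J = 420.0 × 0.0187 / 1.941×10^-7 = 4.056×10^7 Pa.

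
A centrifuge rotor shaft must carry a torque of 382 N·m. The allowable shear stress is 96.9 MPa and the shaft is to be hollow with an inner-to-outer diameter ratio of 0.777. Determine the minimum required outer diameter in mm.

31.6 mm

For a hollow shaft with d_i/d_o = 0.777: τ_max = 16T/(π d_o³ (1−k⁴)), so d_o = [16T/(π τ_allow (1−k⁴))]^(1/3) = [16·382.0/(π·9.69×10^7·0.6355)]^(1/3) = 0.03161 m.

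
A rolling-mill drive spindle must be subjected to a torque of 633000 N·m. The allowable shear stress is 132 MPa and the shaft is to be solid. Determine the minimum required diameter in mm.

For a solid shaft τ_max = 16T/(πd³), so d = (16T/(π τ_allow))^(1/3) = (16·633000/(π·1.32×10^8))^(1/3) = 0.2901 m.

290 mm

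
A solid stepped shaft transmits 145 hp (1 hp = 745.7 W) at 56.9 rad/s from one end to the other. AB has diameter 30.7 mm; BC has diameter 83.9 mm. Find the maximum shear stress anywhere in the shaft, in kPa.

334000 kPa

ω = 56.9 rad/s, so T = P/ω = 145×745.7 / 56.90 = 1900 N·m.
Under the same torque, τ_max = 16T/(πd³) is largest where d is smallest — segment AB (d = 30.7 mm).
τ_max = 16·1900/(π·(0.0307)³) = 3.345×10^8 Pa.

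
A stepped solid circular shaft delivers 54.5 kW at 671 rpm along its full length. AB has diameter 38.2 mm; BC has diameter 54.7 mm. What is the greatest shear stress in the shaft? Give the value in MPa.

70.9 MPa

ω = 2π·671/60 = 70.27 rad/s, so T = P/ω = 54.5×10³ / 70.27 = 775.6 N·m.
Under the same torque, τ_max = 16T/(πd³) is largest where d is smallest — segment AB (d = 38.2 mm).
τ_max = 16·775.6/(π·(0.0382)³) = 7.086×10^7 Pa.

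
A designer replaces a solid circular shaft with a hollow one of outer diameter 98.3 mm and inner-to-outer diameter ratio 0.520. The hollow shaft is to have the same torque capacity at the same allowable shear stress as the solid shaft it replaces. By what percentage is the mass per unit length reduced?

23.3 %

Equal τ_max and T ⇒ the solid shaft needs d_s³ = d_o³(1−k⁴), so d_s = 98.3·(1−0.520⁴)^(1/3) = 95.84 mm.
Area ratio A_h/A_s = d_o²(1−k²)/d_s² = (1−k²)/(1−k⁴)^(2/3) = 0.7675.
Mass saving = 1 − 0.7675 = 23.3 %.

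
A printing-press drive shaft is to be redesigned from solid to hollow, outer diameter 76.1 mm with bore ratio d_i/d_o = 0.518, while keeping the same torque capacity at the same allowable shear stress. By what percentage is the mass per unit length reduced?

Equal τ_max and T ⇒ the solid shaft needs d_s³ = d_o³(1−k⁴), so d_s = 76.1·(1−0.518⁴)^(1/3) = 74.23 mm.
Area ratio A_h/A_s = d_o²(1−k²)/d_s² = (1−k²)/(1−k⁴)^(2/3) = 0.7690.
Mass saving = 1 − 0.7690 = 23.1 %.

23.1 %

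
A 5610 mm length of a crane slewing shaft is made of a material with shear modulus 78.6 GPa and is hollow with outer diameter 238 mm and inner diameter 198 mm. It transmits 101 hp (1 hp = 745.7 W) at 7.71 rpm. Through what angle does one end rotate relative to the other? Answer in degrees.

2.32°

ω = 2π·7.71/60 = 0.8074 rad/s, so T = P/ω = 101×745.7 / 0.8074 = 93280 N·m.
J = π(d_o⁴ − d_i⁴)/32 = π(0.238⁴ − 0.198⁴)/32 = 1.641×10^-4 m⁴.
θ = T·L/(G·J) = 93280 × 5.61 / (78.6×10⁹ × 1.641×10^-4) = 0.04057 rad.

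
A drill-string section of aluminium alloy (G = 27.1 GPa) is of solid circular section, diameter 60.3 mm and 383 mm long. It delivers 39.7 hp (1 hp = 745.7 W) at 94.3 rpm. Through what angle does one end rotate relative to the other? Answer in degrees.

ω = 2π·94.3/60 = 9.875 rad/s, so T = P/ω = 39.7×745.7 / 9.875 = 2998 N·m.
J = πd⁴/32 = π(0.0603)⁴/32 = 1.298×10^-6 m⁴.
θ = T·L/(G·J) = 2998 × 0.383 / (27.1×10⁹ × 1.298×10^-6) = 0.03264 rad.

1.87°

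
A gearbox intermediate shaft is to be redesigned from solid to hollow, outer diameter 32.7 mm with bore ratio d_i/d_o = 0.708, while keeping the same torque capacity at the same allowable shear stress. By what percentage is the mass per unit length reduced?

39.5 %

Equal τ_max and T ⇒ the solid shaft needs d_s³ = d_o³(1−k⁴), so d_s = 32.7·(1−0.708⁴)^(1/3) = 29.69 mm.
Area ratio A_h/A_s = d_o²(1−k²)/d_s² = (1−k²)/(1−k⁴)^(2/3) = 0.6049.
Mass saving = 1 − 0.6049 = 39.5 %.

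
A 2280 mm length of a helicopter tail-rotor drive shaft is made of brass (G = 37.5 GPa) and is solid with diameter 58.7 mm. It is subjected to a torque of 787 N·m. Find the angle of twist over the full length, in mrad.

J = πd⁴/32 = π(0.0587)⁴/32 = 1.166×10^-6 m⁴.
θ = T·L/(G·J) = 787.0 × 2.28 / (37.5×10⁹ × 1.166×10^-6) = 0.04105 rad.

41.1 mrad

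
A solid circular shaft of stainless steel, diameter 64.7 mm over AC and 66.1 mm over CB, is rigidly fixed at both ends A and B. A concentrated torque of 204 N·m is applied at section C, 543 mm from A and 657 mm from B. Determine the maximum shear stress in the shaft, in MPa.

Compatibility: T_A·a/J_AC = T_B·b/J_CB with T_A + T_B = T₀.
J_AC = 1.72×10^-6 m⁴, J_CB = 1.87×10^-6 m⁴, so T_A = T₀·(J_AC/a)/((J_AC/a)+(J_CB/b)) = 107.3 N·m, T_B = 96.65 N·m.
τ in each portion: τ_AC = 2.02×10^6 Pa, τ_CB = 1.70×10^6 Pa; maximum is in AC.
τ_max = T_AC·r/J = 107.3·0.0324/1.72×10^-6 = 2.019×10^6 Pa.

2.02 MPa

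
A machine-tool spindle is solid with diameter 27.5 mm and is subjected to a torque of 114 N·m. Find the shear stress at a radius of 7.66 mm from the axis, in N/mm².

15.6 N/mm²

J = πd⁴/32 = π(0.0275)⁴/32 = 5.615×10^-8 m⁴.
Shear stress varies linearly with radius: τ = T·r/J = 114.0 × 0.00766 / 5.615×10^-8 = 1.555×10^7 Pa.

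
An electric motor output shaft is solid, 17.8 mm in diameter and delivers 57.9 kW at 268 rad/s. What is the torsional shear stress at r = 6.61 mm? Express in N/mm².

145 N/mm²

ω = 268 rad/s, so T = P/ω = 57.9×10³ / 268.0 = 216.0 N·m.
J = πd⁴/32 = π(0.0178)⁴/32 = 9.856×10^-9 m⁴.
Shear stress varies linearly with radius: τ = T·r/J = 216.0 × 0.00661 / 9.856×10^-9 = 1.449×10^8 Pa.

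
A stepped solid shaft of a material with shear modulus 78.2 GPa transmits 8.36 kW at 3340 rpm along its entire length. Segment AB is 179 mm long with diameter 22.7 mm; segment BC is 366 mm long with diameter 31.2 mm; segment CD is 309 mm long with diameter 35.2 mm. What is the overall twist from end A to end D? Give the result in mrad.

ω = 2π·3340/60 = 349.8 rad/s, so T = P/ω = 8.36×10³ / 349.8 = 23.90 N·m.
J_AB = π(0.0227)⁴/32 = 2.61×10^-8 m⁴; J_BC = π(0.0312)⁴/32 = 9.30×10^-8 m⁴; J_CD = π(0.0352)⁴/32 = 1.51×10^-7 m⁴.
θ = (T/G)·Σ L_i/J_i = (23.90/78.2×10⁹)·(0.179/2.61×10^-8 + 0.366/9.30×10^-8 + 0.309/1.51×10^-7) = 3.928×10^-3 rad.

3.93 mrad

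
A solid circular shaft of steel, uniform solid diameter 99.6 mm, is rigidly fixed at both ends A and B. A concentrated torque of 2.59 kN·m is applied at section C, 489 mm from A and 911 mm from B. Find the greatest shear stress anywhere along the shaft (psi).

With uniform GJ and both ends fixed, compatibility θ_AC = θ_CB gives T_A·a = T_B·b, together with T_A + T_B = T₀.
T_A = T₀·b/(a+b) = 2590·911/1400 = 1685 N·m; T_B = 904.7 N·m.
τ in each portion: τ_AC = 8.69×10^6 Pa, τ_CB = 4.66×10^6 Pa; maximum is in AC.
τ_max = T_AC·r/J = 1685·0.0498/9.66×10^-6 = 8.687×10^6 Pa.

1260 psi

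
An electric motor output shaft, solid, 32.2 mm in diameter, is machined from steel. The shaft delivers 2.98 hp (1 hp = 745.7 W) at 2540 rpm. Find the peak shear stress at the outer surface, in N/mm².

1.27 N/mm²

ω = 2π·2540/60 = 266.0 rad/s, so T = P/ω = 2.98×745.7 / 266.0 = 8.354 N·m.
J = πd⁴/32 = π(0.0322)⁴/32 = 1.055×10^-7 m⁴.
τ_max = T·r/J = 8.354 × 0.0161 / 1.055×10^-7 = 1.274×10^6 Pa.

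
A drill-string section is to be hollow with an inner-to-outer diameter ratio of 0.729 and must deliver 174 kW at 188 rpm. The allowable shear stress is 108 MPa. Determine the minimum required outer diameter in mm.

ω = 2π·188/60 = 19.69 rad/s, so T = P/ω = 174×10³ / 19.69 = 8838 N·m.
For a hollow shaft with d_i/d_o = 0.729: τ_max = 16T/(π d_o³ (1−k⁴)), so d_o = [16T/(π τ_allow (1−k⁴))]^(1/3) = [16·8838/(π·1.08×10^8·0.7176)]^(1/3) = 0.08343 m.

83.4 mm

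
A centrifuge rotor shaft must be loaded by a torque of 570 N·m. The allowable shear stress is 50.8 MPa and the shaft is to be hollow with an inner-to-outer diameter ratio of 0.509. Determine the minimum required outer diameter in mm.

For a hollow shaft with d_i/d_o = 0.509: τ_max = 16T/(π d_o³ (1−k⁴)), so d_o = [16T/(π τ_allow (1−k⁴))]^(1/3) = [16·570.0/(π·5.08×10^7·0.9329)]^(1/3) = 0.03942 m.

39.4 mm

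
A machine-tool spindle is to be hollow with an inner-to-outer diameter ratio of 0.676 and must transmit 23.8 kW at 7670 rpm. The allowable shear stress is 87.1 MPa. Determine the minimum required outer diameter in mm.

ω = 2π·7670/60 = 803.2 rad/s, so T = P/ω = 23.8×10³ / 803.2 = 29.63 N·m.
For a hollow shaft with d_i/d_o = 0.676: τ_max = 16T/(π d_o³ (1−k⁴)), so d_o = [16T/(π τ_allow (1−k⁴))]^(1/3) = [16·29.63/(π·8.71×10^7·0.7912)]^(1/3) = 0.01299 m.

13.0 mm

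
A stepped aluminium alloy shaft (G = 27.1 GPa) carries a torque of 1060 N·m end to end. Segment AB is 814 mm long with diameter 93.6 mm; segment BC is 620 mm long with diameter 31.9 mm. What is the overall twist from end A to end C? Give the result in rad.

J_AB = π(0.0936)⁴/32 = 7.54×10^-6 m⁴; J_BC = π(0.0319)⁴/32 = 1.02×10^-7 m⁴.
θ = (T/G)·Σ L_i/J_i = (1060/27.1×10⁹)·(0.814/7.54×10^-6 + 0.620/1.02×10^-7) = 0.2428 rad.

0.243 rad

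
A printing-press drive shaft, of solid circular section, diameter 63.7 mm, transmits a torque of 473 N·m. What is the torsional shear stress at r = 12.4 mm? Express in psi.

J = πd⁴/32 = π(0.0637)⁴/32 = 1.616×10^-6 m⁴.
Shear stress varies linearly with radius: τ = T·r/J = 473.0 × 0.0124 / 1.616×10^-6 = 3.628×10^6 Pa.

526 psi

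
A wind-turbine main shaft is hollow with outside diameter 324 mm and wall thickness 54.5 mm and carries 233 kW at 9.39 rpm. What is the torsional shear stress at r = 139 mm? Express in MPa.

37.8 MPa

ω = 2π·9.39/60 = 0.9833 rad/s, so T = P/ω = 233×10³ / 0.9833 = 237000 N·m.
J = π(d_o⁴ − d_i⁴)/32 = π(0.324⁴ − 0.215⁴)/32 = 8.721×10^-4 m⁴.
Shear stress varies linearly with radius: τ = T·r/J = 237000 × 0.139 / 8.721×10^-4 = 3.777×10^7 Pa.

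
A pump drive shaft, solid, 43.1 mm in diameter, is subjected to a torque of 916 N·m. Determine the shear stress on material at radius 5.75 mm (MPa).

15.5 MPa

J = πd⁴/32 = π(0.0431)⁴/32 = 3.388×10^-7 m⁴.
Shear stress varies linearly with radius: τ = T·r/J = 916.0 × 0.00575 / 3.388×10^-7 = 1.555×10^7 Pa.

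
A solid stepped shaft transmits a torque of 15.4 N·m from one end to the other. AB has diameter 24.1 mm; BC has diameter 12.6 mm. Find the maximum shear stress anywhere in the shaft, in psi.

5690 psi

Under the same torque, τ_max = 16T/(πd³) is largest where d is smallest — segment BC (d = 12.6 mm).
τ_max = 16·15.40/(π·(0.0126)³) = 3.921×10^7 Pa.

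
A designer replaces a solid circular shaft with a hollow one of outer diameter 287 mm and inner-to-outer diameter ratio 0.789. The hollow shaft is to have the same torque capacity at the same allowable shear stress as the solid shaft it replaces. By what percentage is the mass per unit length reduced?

Equal τ_max and T ⇒ the solid shaft needs d_s³ = d_o³(1−k⁴), so d_s = 287·(1−0.789⁴)^(1/3) = 243.7 mm.
Area ratio A_h/A_s = d_o²(1−k²)/d_s² = (1−k²)/(1−k⁴)^(2/3) = 0.5234.
Mass saving = 1 − 0.5234 = 47.7 %.

47.7 %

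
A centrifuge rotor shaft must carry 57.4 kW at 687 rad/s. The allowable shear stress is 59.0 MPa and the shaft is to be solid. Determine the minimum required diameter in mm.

19.3 mm

ω = 687 rad/s, so T = P/ω = 57.4×10³ / 687.0 = 83.55 N·m.
For a solid shaft τ_max = 16T/(πd³), so d = (16T/(π τ_allow))^(1/3) = (16·83.55/(π·5.90×10^7))^(1/3) = 0.01932 m.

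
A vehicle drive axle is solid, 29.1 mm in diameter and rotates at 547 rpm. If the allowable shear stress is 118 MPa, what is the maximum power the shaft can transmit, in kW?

J = πd⁴/32 = π(0.0291)⁴/32 = 7.040×10^-8 m⁴.
T_max = τ_allow·J/r = 1.18×10^8 × 7.040×10^-8 / 0.0146 = 570.9 N·m.
ω = 2π·547/60 = 57.28 rad/s, so P_max = T_max·ω = 3.270×10^4 W.

32.7 kW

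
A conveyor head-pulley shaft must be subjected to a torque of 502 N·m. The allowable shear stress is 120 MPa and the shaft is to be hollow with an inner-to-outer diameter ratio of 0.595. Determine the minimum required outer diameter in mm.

29.0 mm

For a hollow shaft with d_i/d_o = 0.595: τ_max = 16T/(π d_o³ (1−k⁴)), so d_o = [16T/(π τ_allow (1−k⁴))]^(1/3) = [16·502.0/(π·1.20×10^8·0.8747)]^(1/3) = 0.02899 m.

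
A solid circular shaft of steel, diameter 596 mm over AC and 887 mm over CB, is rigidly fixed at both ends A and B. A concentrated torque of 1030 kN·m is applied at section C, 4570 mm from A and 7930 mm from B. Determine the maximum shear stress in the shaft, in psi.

939 psi

Compatibility: T_A·a/J_AC = T_B·b/J_CB with T_A + T_B = T₀.
J_AC = 0.0124 m⁴, J_CB = 0.0608 m⁴, so T_A = T₀·(J_AC/a)/((J_AC/a)+(J_CB/b)) = 269100 N·m, T_B = 760900 N·m.
τ in each portion: τ_AC = 6.47×10^6 Pa, τ_CB = 5.55×10^6 Pa; maximum is in AC.
τ_max = T_AC·r/J = 269100·0.298/0.0124 = 6.474×10^6 Pa.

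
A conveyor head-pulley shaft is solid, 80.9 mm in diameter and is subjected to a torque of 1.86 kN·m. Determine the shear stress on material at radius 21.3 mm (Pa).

9.42e6 Pa

J = πd⁴/32 = π(0.0809)⁴/32 = 4.205×10^-6 m⁴.
Shear stress varies linearly with radius: τ = T·r/J = 1860 × 0.0213 / 4.205×10^-6 = 9.421×10^6 Pa.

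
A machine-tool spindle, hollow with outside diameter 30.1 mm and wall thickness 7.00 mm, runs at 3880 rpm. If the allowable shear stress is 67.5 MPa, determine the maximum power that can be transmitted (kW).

135 kW

J = π(d_o⁴ − d_i⁴)/32 = π(0.0301⁴ − 0.0161⁴)/32 = 7.399×10^-8 m⁴.
T_max = τ_allow·J/r = 6.75×10^7 × 7.399×10^-8 / 0.0151 = 331.9 N·m.
ω = 2π·3880/60 = 406.3 rad/s, so P_max = T_max·ω = 1.348×10^5 W.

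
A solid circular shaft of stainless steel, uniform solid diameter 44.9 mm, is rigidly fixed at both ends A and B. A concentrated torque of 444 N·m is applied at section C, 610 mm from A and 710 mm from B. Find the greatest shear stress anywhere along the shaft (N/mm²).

With uniform GJ and both ends fixed, compatibility θ_AC = θ_CB gives T_A·a = T_B·b, together with T_A + T_B = T₀.
T_A = T₀·b/(a+b) = 444.0·710/1320 = 238.8 N·m; T_B = 205.2 N·m.
τ in each portion: τ_AC = 1.34×10^7 Pa, τ_CB = 1.15×10^7 Pa; maximum is in AC.
τ_max = T_AC·r/J = 238.8·0.0224/3.99×10^-7 = 1.344×10^7 Pa.

13.4 N/mm²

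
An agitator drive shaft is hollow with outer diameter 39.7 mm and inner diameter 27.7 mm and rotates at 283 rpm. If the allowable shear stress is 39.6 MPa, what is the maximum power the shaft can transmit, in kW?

11.0 kW

J = π(d_o⁴ − d_i⁴)/32 = π(0.0397⁴ − 0.0277⁴)/32 = 1.861×10^-7 m⁴.
T_max = τ_allow·J/r = 3.96×10^7 × 1.861×10^-7 / 0.0199 = 371.2 N·m.
ω = 2π·283/60 = 29.64 rad/s, so P_max = T_max·ω = 1.100×10^4 W.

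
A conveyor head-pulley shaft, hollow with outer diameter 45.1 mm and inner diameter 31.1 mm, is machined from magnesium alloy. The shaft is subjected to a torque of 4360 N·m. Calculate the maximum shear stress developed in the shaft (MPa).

313 MPa

J = π(d_o⁴ − d_i⁴)/32 = π(0.0451⁴ − 0.0311⁴)/32 = 3.143×10^-7 m⁴.
τ_max = T·r/J = 4360 × 0.0226 / 3.143×10^-7 = 3.128×10^8 Pa.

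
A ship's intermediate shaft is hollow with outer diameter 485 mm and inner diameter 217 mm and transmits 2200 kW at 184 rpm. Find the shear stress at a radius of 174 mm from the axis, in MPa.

ω = 2π·184/60 = 19.27 rad/s, so T = P/ω = 2200×10³ / 19.27 = 114200 N·m.
J = π(d_o⁴ − d_i⁴)/32 = π(0.485⁴ − 0.217⁴)/32 = 5.214×10^-3 m⁴.
Shear stress varies linearly with radius: τ = T·r/J = 114200 × 0.174 / 5.214×10^-3 = 3.810×10^6 Pa.

3.81 MPa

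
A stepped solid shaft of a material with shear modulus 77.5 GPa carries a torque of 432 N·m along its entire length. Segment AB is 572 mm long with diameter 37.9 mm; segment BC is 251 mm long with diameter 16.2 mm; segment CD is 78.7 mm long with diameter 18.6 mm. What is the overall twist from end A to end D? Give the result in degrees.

J_AB = π(0.0379)⁴/32 = 2.03×10^-7 m⁴; J_BC = π(0.0162)⁴/32 = 6.76×10^-9 m⁴; J_CD = π(0.0186)⁴/32 = 1.18×10^-8 m⁴.
θ = (T/G)·Σ L_i/J_i = (432.0/77.5×10⁹)·(0.572/2.03×10^-7 + 0.251/6.76×10^-9 + 0.0787/1.18×10^-8) = 0.2600 rad.

14.9°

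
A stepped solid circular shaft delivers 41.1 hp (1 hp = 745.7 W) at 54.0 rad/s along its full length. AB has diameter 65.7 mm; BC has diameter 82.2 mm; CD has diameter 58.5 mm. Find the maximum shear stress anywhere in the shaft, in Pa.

ω = 54.0 rad/s, so T = P/ω = 41.1×745.7 / 54.00 = 567.6 N·m.
Under the same torque, τ_max = 16T/(πd³) is largest where d is smallest — segment CD (d = 58.5 mm).
τ_max = 16·567.6/(π·(0.0585)³) = 1.444×10^7 Pa.

1.44e7 Pa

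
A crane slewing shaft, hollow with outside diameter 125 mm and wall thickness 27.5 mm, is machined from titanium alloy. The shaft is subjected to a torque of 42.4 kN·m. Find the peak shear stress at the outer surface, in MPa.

J = π(d_o⁴ − d_i⁴)/32 = π(0.125⁴ − 0.0700⁴)/32 = 2.161×10^-5 m⁴.
τ_max = T·r/J = 42400 × 0.0625 / 2.161×10^-5 = 1.226×10^8 Pa.

123 MPa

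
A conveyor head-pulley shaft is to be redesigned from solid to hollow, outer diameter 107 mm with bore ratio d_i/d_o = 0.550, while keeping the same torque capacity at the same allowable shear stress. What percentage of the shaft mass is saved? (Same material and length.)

Equal τ_max and T ⇒ the solid shaft needs d_s³ = d_o³(1−k⁴), so d_s = 107·(1−0.550⁴)^(1/3) = 103.6 mm.
Area ratio A_h/A_s = d_o²(1−k²)/d_s² = (1−k²)/(1−k⁴)^(2/3) = 0.7436.
Mass saving = 1 − 0.7436 = 25.6 %.

25.6 %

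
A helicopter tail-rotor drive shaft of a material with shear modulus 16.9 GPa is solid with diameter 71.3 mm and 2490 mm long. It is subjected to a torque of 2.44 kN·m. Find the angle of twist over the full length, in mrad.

142 mrad

J = πd⁴/32 = π(0.0713)⁴/32 = 2.537×10^-6 m⁴.
θ = T·L/(G·J) = 2440 × 2.49 / (16.9×10⁹ × 2.537×10^-6) = 0.1417 rad.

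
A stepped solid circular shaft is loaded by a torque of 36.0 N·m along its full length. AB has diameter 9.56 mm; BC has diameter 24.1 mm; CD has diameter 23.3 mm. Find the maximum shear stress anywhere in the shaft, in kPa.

210000 kPa

Under the same torque, τ_max = 16T/(πd³) is largest where d is smallest — segment AB (d = 9.56 mm).
τ_max = 16·36.00/(π·(0.00956)³) = 2.098×10^8 Pa.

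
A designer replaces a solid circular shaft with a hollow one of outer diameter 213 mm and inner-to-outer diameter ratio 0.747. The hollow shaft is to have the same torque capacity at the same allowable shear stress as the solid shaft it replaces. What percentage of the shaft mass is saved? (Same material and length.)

Equal τ_max and T ⇒ the solid shaft needs d_s³ = d_o³(1−k⁴), so d_s = 213·(1−0.747⁴)^(1/3) = 188.1 mm.
Area ratio A_h/A_s = d_o²(1−k²)/d_s² = (1−k²)/(1−k⁴)^(2/3) = 0.5668.
Mass saving = 1 − 0.5668 = 43.3 %.

43.3 %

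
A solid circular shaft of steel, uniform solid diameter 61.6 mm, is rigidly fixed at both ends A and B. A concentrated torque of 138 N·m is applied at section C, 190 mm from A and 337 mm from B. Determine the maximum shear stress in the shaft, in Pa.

1.92e6 Pa

With uniform GJ and both ends fixed, compatibility θ_AC = θ_CB gives T_A·a = T_B·b, together with T_A + T_B = T₀.
T_A = T₀·b/(a+b) = 138.0·337/527.0 = 88.25 N·m; T_B = 49.75 N·m.
τ in each portion: τ_AC = 1.92×10^6 Pa, τ_CB = 1.08×10^6 Pa; maximum is in AC.
τ_max = T_AC·r/J = 88.25·0.0308/1.41×10^-6 = 1.923×10^6 Pa.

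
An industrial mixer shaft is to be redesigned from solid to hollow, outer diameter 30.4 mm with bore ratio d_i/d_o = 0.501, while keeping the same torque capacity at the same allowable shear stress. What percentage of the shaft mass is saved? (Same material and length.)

Equal τ_max and T ⇒ the solid shaft needs d_s³ = d_o³(1−k⁴), so d_s = 30.4·(1−0.501⁴)^(1/3) = 29.75 mm.
Area ratio A_h/A_s = d_o²(1−k²)/d_s² = (1−k²)/(1−k⁴)^(2/3) = 0.7822.
Mass saving = 1 − 0.7822 = 21.8 %.

21.8 %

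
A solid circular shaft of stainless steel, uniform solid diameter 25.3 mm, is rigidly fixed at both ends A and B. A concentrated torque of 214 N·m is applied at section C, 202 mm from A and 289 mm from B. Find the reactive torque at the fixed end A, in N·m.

126 N·m

With uniform GJ and both ends fixed, compatibility θ_AC = θ_CB gives T_A·a = T_B·b, together with T_A + T_B = T₀.
T_A = T₀·b/(a+b) = 214.0·289/491.0 = 126.0 N·m; T_B = 88.04 N·m.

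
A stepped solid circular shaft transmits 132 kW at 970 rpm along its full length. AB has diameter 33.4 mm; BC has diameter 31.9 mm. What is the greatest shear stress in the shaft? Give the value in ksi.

ω = 2π·970/60 = 101.6 rad/s, so T = P/ω = 132×10³ / 101.6 = 1299 N·m.
Under the same torque, τ_max = 16T/(πd³) is largest where d is smallest — segment BC (d = 31.9 mm).
τ_max = 16·1299/(π·(0.0319)³) = 2.039×10^8 Pa.

29.6 ksi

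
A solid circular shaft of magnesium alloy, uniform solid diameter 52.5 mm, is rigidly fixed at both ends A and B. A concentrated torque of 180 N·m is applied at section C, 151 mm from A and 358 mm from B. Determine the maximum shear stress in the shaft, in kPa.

With uniform GJ and both ends fixed, compatibility θ_AC = θ_CB gives T_A·a = T_B·b, together with T_A + T_B = T₀.
T_A = T₀·b/(a+b) = 180.0·358/509.0 = 126.6 N·m; T_B = 53.40 N·m.
τ in each portion: τ_AC = 4.46×10^6 Pa, τ_CB = 1.88×10^6 Pa; maximum is in AC.
τ_max = T_AC·r/J = 126.6·0.0262/7.46×10^-7 = 4.456×10^6 Pa.

4460 kPa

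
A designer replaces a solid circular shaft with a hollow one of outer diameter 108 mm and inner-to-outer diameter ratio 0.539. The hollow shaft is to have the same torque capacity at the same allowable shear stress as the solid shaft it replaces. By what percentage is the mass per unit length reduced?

Equal τ_max and T ⇒ the solid shaft needs d_s³ = d_o³(1−k⁴), so d_s = 108·(1−0.539⁴)^(1/3) = 104.9 mm.
Area ratio A_h/A_s = d_o²(1−k²)/d_s² = (1−k²)/(1−k⁴)^(2/3) = 0.7524.
Mass saving = 1 − 0.7524 = 24.8 %.

24.8 %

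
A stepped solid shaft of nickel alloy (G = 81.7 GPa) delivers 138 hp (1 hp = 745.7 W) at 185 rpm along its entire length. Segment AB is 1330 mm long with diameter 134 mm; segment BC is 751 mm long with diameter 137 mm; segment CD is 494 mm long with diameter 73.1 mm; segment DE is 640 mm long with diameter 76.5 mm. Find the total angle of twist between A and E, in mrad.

ω = 2π·185/60 = 19.37 rad/s, so T = P/ω = 138×745.7 / 19.37 = 5312 N·m.
J_AB = π(0.134)⁴/32 = 3.17×10^-5 m⁴; J_BC = π(0.137)⁴/32 = 3.46×10^-5 m⁴; J_CD = π(0.0731)⁴/32 = 2.80×10^-6 m⁴; J_DE = π(0.0765)⁴/32 = 3.36×10^-6 m⁴.
θ = (T/G)·Σ L_i/J_i = (5312/81.7×10⁹)·(1.33/3.17×10^-5 + 0.751/3.46×10^-5 + 0.494/2.80×10^-6 + 0.640/3.36×10^-6) = 0.02798 rad.

28.0 mrad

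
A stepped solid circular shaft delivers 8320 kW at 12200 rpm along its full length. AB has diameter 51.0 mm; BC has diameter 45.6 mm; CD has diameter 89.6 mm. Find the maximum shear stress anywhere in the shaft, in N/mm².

350 N/mm²

ω = 2π·12200/60 = 1278 rad/s, so T = P/ω = 8320×10³ / 1278 = 6512 N·m.
Under the same torque, τ_max = 16T/(πd³) is largest where d is smallest — segment BC (d = 45.6 mm).
τ_max = 16·6512/(π·(0.0456)³) = 3.498×10^8 Pa.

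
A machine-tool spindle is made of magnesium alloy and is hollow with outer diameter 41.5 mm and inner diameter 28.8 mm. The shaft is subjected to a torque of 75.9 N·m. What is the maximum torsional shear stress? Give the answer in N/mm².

J = π(d_o⁴ − d_i⁴)/32 = π(0.0415⁴ − 0.0288⁴)/32 = 2.237×10^-7 m⁴.
τ_max = T·r/J = 75.90 × 0.0208 / 2.237×10^-7 = 7.042×10^6 Pa.

7.04 N/mm²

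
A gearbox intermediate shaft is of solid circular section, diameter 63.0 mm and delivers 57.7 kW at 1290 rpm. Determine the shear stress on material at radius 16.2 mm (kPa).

4470 kPa

ω = 2π·1290/60 = 135.1 rad/s, so T = P/ω = 57.7×10³ / 135.1 = 427.1 N·m.
J = πd⁴/32 = π(0.0630)⁴/32 = 1.547×10^-6 m⁴.
Shear stress varies linearly with radius: τ = T·r/J = 427.1 × 0.0162 / 1.547×10^-6 = 4.474×10^6 Pa.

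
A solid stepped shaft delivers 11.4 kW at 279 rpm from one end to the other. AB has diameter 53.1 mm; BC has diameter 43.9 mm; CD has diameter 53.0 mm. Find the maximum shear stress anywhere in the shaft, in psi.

ω = 2π·279/60 = 29.22 rad/s, so T = P/ω = 11.4×10³ / 29.22 = 390.2 N·m.
Under the same torque, τ_max = 16T/(πd³) is largest where d is smallest — segment BC (d = 43.9 mm).
τ_max = 16·390.2/(π·(0.0439)³) = 2.349×10^7 Pa.

3410 psi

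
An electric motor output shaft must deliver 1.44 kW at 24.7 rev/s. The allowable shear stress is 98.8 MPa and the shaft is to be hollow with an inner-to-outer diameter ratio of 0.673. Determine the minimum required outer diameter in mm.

8.44 mm

ω = 2π·24.7 = 155.2 rad/s, so T = P/ω = 1.44×10³ / 155.2 = 9.279 N·m.
For a hollow shaft with d_i/d_o = 0.673: τ_max = 16T/(π d_o³ (1−k⁴)), so d_o = [16T/(π τ_allow (1−k⁴))]^(1/3) = [16·9.279/(π·9.88×10^7·0.7949)]^(1/3) = 0.008442 m.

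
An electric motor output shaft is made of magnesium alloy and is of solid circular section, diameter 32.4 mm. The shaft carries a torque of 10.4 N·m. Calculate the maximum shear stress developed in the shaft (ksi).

0.226 ksi

J = πd⁴/32 = π(0.0324)⁴/32 = 1.082×10^-7 m⁴.
τ_max = T·r/J = 10.40 × 0.0162 / 1.082×10^-7 = 1.557×10^6 Pa.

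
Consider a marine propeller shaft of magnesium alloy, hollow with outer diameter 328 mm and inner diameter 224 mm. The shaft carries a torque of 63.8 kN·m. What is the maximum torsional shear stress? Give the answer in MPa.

J = π(d_o⁴ − d_i⁴)/32 = π(0.328⁴ − 0.224⁴)/32 = 8.891×10^-4 m⁴.
τ_max = T·r/J = 63800 × 0.164 / 8.891×10^-4 = 1.177×10^7 Pa.

11.8 MPa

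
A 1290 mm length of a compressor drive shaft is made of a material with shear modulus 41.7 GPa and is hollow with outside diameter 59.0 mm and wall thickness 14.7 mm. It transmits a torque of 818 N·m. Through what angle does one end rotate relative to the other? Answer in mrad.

22.7 mrad

J = π(d_o⁴ − d_i⁴)/32 = π(0.0590⁴ − 0.0296⁴)/32 = 1.114×10^-6 m⁴.
θ = T·L/(G·J) = 818.0 × 1.29 / (41.7×10⁹ × 1.114×10^-6) = 0.02271 rad.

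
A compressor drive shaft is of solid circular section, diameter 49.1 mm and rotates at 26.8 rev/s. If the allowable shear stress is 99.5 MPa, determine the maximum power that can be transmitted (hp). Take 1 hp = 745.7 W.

J = πd⁴/32 = π(0.0491)⁴/32 = 5.706×10^-7 m⁴.
T_max = τ_allow·J/r = 9.95×10^7 × 5.706×10^-7 / 0.0246 = 2313 N·m.
ω = 2π·26.8 = 168.4 rad/s, so P_max = T_max·ω = 3.894×10^5 W.

522 hp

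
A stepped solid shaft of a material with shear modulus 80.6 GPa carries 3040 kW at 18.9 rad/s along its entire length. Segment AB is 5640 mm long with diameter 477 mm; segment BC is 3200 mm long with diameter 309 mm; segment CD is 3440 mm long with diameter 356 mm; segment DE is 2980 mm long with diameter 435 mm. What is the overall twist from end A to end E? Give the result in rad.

ω = 18.9 rad/s, so T = P/ω = 3040×10³ / 18.90 = 160800 N·m.
J_AB = π(0.477)⁴/32 = 5.08×10^-3 m⁴; J_BC = π(0.309)⁴/32 = 8.95×10^-4 m⁴; J_CD = π(0.356)⁴/32 = 1.58×10^-3 m⁴; J_DE = π(0.435)⁴/32 = 3.52×10^-3 m⁴.
θ = (T/G)·Σ L_i/J_i = (160800/80.6×10⁹)·(5.64/5.08×10^-3 + 3.20/8.95×10^-4 + 3.44/1.58×10^-3 + 2.98/3.52×10^-3) = 0.01539 rad.

0.0154 rad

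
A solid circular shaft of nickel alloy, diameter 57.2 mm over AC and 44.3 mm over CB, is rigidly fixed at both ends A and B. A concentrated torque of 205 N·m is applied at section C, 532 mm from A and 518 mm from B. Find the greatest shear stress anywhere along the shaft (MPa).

Compatibility: T_A·a/J_AC = T_B·b/J_CB with T_A + T_B = T₀.
J_AC = 1.05×10^-6 m⁴, J_CB = 3.78×10^-7 m⁴, so T_A = T₀·(J_AC/a)/((J_AC/a)+(J_CB/b)) = 149.7 N·m, T_B = 55.31 N·m.
τ in each portion: τ_AC = 4.07×10^6 Pa, τ_CB = 3.24×10^6 Pa; maximum is in AC.
τ_max = T_AC·r/J = 149.7·0.0286/1.05×10^-6 = 4.074×10^6 Pa.

4.07 MPa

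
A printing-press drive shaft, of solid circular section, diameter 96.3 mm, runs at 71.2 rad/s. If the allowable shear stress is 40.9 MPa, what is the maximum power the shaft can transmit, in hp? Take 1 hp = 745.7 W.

685 hp

J = πd⁴/32 = π(0.0963)⁴/32 = 8.443×10^-6 m⁴.
T_max = τ_allow·J/r = 4.09×10^7 × 8.443×10^-6 / 0.0481 = 7172 N·m.
ω = 71.2 rad/s, so P_max = T_max·ω = 5.106×10^5 W.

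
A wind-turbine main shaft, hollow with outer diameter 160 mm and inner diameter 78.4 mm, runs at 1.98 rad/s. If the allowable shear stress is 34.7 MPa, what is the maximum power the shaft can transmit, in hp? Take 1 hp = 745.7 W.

J = π(d_o⁴ − d_i⁴)/32 = π(0.160⁴ − 0.0784⁴)/32 = 6.063×10^-5 m⁴.
T_max = τ_allow·J/r = 3.47×10^7 × 6.063×10^-5 / 0.0800 = 26300 N·m.
ω = 1.98 rad/s, so P_max = T_max·ω = 5.207×10^4 W.

69.8 hp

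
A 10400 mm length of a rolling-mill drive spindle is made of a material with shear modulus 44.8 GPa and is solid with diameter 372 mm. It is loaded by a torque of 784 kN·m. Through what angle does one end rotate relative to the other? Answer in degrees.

5.55°

J = πd⁴/32 = π(0.372)⁴/32 = 1.880×10^-3 m⁴.
θ = T·L/(G·J) = 784000 × 10.4 / (44.8×10⁹ × 1.880×10^-3) = 0.09681 rad.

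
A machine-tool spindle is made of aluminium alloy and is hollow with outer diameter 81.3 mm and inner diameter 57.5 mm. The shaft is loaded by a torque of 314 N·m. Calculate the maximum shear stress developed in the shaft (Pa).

3.97e6 Pa

J = π(d_o⁴ − d_i⁴)/32 = π(0.0813⁴ − 0.0575⁴)/32 = 3.216×10^-6 m⁴.
τ_max = T·r/J = 314.0 × 0.0406 / 3.216×10^-6 = 3.969×10^6 Pa.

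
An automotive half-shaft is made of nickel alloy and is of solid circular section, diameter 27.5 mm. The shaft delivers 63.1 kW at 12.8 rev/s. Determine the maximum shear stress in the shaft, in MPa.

ω = 2π·12.8 = 80.42 rad/s, so T = P/ω = 63.1×10³ / 80.42 = 784.6 N·m.
J = πd⁴/32 = π(0.0275)⁴/32 = 5.615×10^-8 m⁴.
τ_max = T·r/J = 784.6 × 0.0138 / 5.615×10^-8 = 1.921×10^8 Pa.

192 MPa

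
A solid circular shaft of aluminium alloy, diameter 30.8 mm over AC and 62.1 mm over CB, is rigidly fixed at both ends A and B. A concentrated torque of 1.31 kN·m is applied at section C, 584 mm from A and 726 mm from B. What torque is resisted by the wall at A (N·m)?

91.6 N·m

Compatibility: T_A·a/J_AC = T_B·b/J_CB with T_A + T_B = T₀.
J_AC = 8.83×10^-8 m⁴, J_CB = 1.46×10^-6 m⁴, so T_A = T₀·(J_AC/a)/((J_AC/a)+(J_CB/b)) = 91.65 N·m, T_B = 1218 N·m.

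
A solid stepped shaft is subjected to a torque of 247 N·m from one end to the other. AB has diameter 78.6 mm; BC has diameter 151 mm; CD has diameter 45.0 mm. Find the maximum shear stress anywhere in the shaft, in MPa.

13.8 MPa

Under the same torque, τ_max = 16T/(πd³) is largest where d is smallest — segment CD (d = 45.0 mm).
τ_max = 16·247.0/(π·(0.0450)³) = 1.380×10^7 Pa.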